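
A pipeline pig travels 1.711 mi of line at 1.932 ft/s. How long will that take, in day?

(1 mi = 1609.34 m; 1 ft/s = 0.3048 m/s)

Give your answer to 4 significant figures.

1.711 mi × 1609.34 → 2753.58 m
1.932 ft/s × 0.3048 → 0.588874 m/s
t = d / v = 2753.58 m / 0.588874 m/s = 4676.01 s
4676.01 s ÷ (86400 s/day) = 0.0541205 day

0.05412 day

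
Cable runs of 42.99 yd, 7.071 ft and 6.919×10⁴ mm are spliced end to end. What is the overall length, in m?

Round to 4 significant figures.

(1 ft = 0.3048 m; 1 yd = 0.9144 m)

42.99 yd × 0.9144 → 39.3101 m
7.071 ft × 0.3048 → 2.15524 m
6.919×10⁴ mm × 0.001 → 69.19 m
Sum: 39.3101 + 2.15524 + 69.19 = 110.655 m

110.7 m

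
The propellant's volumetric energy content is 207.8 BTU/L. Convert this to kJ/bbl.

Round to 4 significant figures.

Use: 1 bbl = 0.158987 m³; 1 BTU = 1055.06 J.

207.8 BTU/L × 1055.06 J/BTU ÷ 0.001 m³/L = 2.19241×10⁸ J/m³
2.19241×10⁸ J/m³ ÷ 1000 J/kJ × 0.158987 m³/bbl = 34856.5 kJ/bbl

3.486×10⁴ kJ/bbl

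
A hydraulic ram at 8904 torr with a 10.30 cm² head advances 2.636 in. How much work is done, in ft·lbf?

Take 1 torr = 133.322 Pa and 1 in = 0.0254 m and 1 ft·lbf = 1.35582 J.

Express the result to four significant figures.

60.38 ft·lbf

8904 torr → 1.1871×10⁶ Pa
10.30 cm² → 0.00103 m²
F = P × A = 1.1871×10⁶ × 0.00103 = 1222.71 N
2.636 in → 0.0669544 m
W = F × d = 1222.71 × 0.0669544 = 81.8658 J
In ft·lbf: 81.8658 / 1.35582 = 60.381 ft·lbf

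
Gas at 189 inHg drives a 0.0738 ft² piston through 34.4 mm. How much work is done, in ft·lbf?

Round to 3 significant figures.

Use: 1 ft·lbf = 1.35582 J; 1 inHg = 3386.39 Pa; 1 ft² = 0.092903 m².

189 inHg → 640028 Pa
0.0738 ft² → 0.00685624 m²
F = P × A = 640028 × 0.00685624 = 4388.19 N
34.4 mm → 0.0344 m
W = F × d = 4388.19 × 0.0344 = 150.954 J
In ft·lbf: 150.954 / 1.35582 = 111.338 ft·lbf

111 ft·lbf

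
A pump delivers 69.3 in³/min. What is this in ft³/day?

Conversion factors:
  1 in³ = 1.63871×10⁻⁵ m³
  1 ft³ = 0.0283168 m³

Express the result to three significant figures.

57.8 ft³/day

69.3 in³/min × 1.63871×10⁻⁵ m³/in³ ÷ 60 s/min = 1.89271×10⁻⁵ m³/s
1.89271×10⁻⁵ m³/s ÷ 0.0283168 m³/ft³ × 86400 s/day = 57.7502 ft³/day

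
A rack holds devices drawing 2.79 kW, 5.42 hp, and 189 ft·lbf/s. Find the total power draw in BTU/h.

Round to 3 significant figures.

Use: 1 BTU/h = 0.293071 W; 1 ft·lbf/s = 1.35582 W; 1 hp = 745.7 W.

2.79 kW × 1000 → 2790 W
5.42 hp × 745.7 → 4041.69 W
189 ft·lbf/s × 1.35582 → 256.25 W
Combined: 2790 + 4041.69 + 256.25 = 7087.94 W
In BTU/h: 7087.94 / 0.293071 = 24185.1 BTU/h

2.42×10⁴ BTU/h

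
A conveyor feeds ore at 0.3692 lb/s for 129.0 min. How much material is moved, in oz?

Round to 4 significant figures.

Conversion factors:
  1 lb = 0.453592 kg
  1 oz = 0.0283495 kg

0.3692 lb/s → 0.167466 kg/s
129.0 min → 7740 s
m = ṁ × t = 0.167466 × 7740 = 1296.19 kg
In oz: 1296.19 / 0.0283495 = 45721.8 oz

4.572×10⁴ oz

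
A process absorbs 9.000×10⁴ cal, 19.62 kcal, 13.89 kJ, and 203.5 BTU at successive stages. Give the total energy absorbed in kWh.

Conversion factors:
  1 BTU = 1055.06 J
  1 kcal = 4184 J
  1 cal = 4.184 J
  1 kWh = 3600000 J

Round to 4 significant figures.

9.000×10⁴ cal × 4.184 = 376560 J
19.62 kcal × 4184 = 82090.1 J
13.89 kJ × 1000 = 13890 J
203.5 BTU × 1055.06 = 214705 J
Combined: 376560 + 82090.1 + 13890 + 214705 = 687245 J
In kWh: 687245 / 3600000 = 0.190901 kWh

0.1909 kWh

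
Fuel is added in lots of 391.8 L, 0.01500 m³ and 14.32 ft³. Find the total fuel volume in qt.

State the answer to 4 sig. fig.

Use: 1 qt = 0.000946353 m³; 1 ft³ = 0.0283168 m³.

391.8 L × 0.001 = 0.3918 m³
0.01500 m³ (already m³)
14.32 ft³ × 0.0283168 = 0.405497 m³
Combined: 0.3918 + 0.015 + 0.405497 = 0.812297 m³
In qt: 0.812297 / 0.000946353 = 858.345 qt

858.3 qt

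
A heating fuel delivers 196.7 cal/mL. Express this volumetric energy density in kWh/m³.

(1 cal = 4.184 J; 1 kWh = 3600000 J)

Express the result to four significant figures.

196.7 cal/mL × 4.184 J/cal ÷ 10⁻⁶ m³/mL = 8.22993×10⁸ J/m³
8.22993×10⁸ J/m³ ÷ 3600000 J/kWh = 228.609 kWh/m³

228.6 kWh/m³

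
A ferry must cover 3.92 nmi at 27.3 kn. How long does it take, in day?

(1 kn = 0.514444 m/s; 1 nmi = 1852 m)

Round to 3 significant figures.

0.00598 day

3.92 nmi × 1852 = 7259.84 m
27.3 kn × 0.514444 = 14.0443 m/s
t = d / v = 7259.84 m / 14.0443 m/s = 516.924 s
516.924 s ÷ (86400 s/day) = 0.00598292 day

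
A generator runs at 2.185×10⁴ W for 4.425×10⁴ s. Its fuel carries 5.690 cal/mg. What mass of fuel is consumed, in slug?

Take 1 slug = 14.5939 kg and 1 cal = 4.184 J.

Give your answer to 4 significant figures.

E = P × t = 21850 × 44250 = 9.66862×10⁸ J
5.690 cal/mg → 2.3807×10⁷ J/kg
m = E / e_s = 9.66862×10⁸ / 2.3807×10⁷ = 40.6125 kg
In slug: 40.6125 / 14.5939 = 2.78284 slug

2.783 slug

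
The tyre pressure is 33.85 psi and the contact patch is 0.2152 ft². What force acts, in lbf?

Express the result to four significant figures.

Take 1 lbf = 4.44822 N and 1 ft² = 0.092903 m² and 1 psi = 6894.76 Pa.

33.85 psi × 6894.76 → 233388 Pa
0.2152 ft² × 0.092903 → 0.0199927 m²
F = P × A = 233388 Pa × 0.0199927 m² = 4666.06 N
4666.06 N ÷ (4.44822 N/lbf) = 1048.97 lbf

1049 lbf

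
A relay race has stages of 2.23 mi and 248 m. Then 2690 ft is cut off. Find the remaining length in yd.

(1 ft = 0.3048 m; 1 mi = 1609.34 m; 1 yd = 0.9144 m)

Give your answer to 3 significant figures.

2.23 mi × 1609.34 = 3588.83 m
248 m (already m)
2690 ft × 0.3048 = 819.912 m
Result: 3588.83 + 248 − 819.912 = 3016.92 m
In yd: 3016.92 / 0.9144 = 3299.34 yd

3300 yd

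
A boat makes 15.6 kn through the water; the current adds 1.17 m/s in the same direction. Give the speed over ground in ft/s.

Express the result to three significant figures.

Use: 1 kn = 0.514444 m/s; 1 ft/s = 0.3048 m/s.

15.6 kn × 0.514444 = 8.02533 m/s
1.17 m/s (already m/s)
Total: 8.02533 + 1.17 = 9.19533 m/s
In ft/s: 9.19533 / 0.3048 = 30.1684 ft/s

30.2 ft/s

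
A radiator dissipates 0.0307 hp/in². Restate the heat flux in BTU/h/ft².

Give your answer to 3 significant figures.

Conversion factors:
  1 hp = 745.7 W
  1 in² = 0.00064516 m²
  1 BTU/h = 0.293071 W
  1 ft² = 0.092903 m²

1.12×10⁴ BTU/h/ft²

0.0307 hp/in² × 745.7 W/hp ÷ 0.00064516 m²/in² = 35484.2 W/m²
35484.2 W/m² ÷ 0.293071 W/BTU/h × 0.092903 m²/ft² = 11248.4 BTU/h/ft²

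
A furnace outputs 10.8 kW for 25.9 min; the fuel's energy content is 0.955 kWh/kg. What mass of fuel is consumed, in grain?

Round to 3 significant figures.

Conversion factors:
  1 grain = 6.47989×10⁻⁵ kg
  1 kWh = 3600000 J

10.8 kW → 10800 W
25.9 min → 1554 s
E = P × t = 10800 × 1554 = 1.67832×10⁷ J
0.955 kWh/kg → 3.438×10⁶ J/kg
m = E / e_s = 1.67832×10⁷ / 3.438×10⁶ = 4.88168 kg
In grain: 4.88168 / 6.47989×10⁻⁵ = 75335.8 grain

7.53×10⁴ grain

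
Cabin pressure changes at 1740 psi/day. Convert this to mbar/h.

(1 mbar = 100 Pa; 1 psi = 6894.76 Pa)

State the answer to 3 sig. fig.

1740 psi/day × 6894.76 Pa/psi ÷ 86400 s/day = 138.853 Pa/s
138.853 Pa/s ÷ 100 Pa/mbar × 3600 s/h = 4998.71 mbar/h

5000 mbar/h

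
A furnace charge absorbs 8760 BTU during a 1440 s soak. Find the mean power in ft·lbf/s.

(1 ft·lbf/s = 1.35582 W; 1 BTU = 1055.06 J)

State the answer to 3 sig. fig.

4730 ft·lbf/s

8760 BTU × 1055.06 → 9.24233×10⁶ J
P = E / t = 9.24233×10⁶ J / 1440 s = 6418.28 W
6418.28 W ÷ (1.35582 W/ft·lbf/s) = 4733.87 ft·lbf/s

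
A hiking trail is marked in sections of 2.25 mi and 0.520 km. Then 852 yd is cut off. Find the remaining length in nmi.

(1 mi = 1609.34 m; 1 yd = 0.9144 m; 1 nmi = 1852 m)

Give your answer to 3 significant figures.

1.82 nmi

2.25 mi × 1609.34 = 3621.02 m
0.520 km × 1000 = 520 m
852 yd × 0.9144 = 779.069 m
Result: 3621.02 + 520 − 779.069 = 3361.95 m
In nmi: 3361.95 / 1852 = 1.81531 nmi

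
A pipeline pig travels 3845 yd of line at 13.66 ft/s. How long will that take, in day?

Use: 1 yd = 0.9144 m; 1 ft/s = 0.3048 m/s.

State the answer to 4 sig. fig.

0.009774 day

3845 yd × 0.9144 → 3515.87 m
13.66 ft/s × 0.3048 → 4.16357 m/s
t = d / v = 3515.87 m / 4.16357 m/s = 844.436 s
844.436 s ÷ (86400 s/day) = 0.00977356 day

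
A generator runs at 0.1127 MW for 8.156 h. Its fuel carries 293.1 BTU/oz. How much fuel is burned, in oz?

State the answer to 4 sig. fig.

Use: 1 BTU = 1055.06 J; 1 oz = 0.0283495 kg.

0.1127 MW → 112700 W
8.156 h → 29361.6 s
E = P × t = 112700 × 29361.6 = 3.30905×10⁹ J
293.1 BTU/oz → 1.09081×10⁷ J/kg
m = E / e_s = 3.30905×10⁹ / 1.09081×10⁷ = 303.357 kg
In oz: 303.357 / 0.0283495 = 10700.6 oz

1.070×10⁴ oz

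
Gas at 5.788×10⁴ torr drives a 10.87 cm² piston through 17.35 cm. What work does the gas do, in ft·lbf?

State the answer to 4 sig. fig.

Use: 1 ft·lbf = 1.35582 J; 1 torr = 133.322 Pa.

5.788×10⁴ torr → 7.71668×10⁶ Pa
10.87 cm² → 0.001087 m²
F = P × A = 7.71668×10⁶ × 0.001087 = 8388.03 N
17.35 cm → 0.1735 m
W = F × d = 8388.03 × 0.1735 = 1455.32 J
In ft·lbf: 1455.32 / 1.35582 = 1073.39 ft·lbf

1073 ft·lbf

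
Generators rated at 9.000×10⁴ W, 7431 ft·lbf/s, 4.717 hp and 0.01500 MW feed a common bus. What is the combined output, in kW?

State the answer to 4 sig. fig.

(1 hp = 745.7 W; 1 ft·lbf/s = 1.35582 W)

9.000×10⁴ W (already W)
7431 ft·lbf/s × 1.35582 = 10075.1 W
4.717 hp × 745.7 = 3517.47 W
0.01500 MW × 1000000 = 15000 W
Sum: 90000 + 10075.1 + 3517.47 + 15000 = 118593 W
In kW: 118593 / 1000 = 118.593 kW

118.6 kW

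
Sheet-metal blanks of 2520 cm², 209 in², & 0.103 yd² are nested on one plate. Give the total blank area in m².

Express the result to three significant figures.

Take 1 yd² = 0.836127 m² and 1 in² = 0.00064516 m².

2520 cm² × 0.0001 → 0.252 m²
209 in² × 0.00064516 → 0.134838 m²
0.103 yd² × 0.836127 → 0.0861211 m²
Sum: 0.252 + 0.134838 + 0.0861211 = 0.472959 m²

0.473 m²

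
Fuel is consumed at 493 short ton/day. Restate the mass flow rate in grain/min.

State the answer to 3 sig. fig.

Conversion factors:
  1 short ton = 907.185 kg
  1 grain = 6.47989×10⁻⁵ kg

4.79×10⁶ grain/min

493 short ton/day × 907.185 kg/short ton ÷ 86400 s/day = 5.17641 kg/s
5.17641 kg/s ÷ 6.47989×10⁻⁵ kg/grain × 60 s/min = 4.79305×10⁶ grain/min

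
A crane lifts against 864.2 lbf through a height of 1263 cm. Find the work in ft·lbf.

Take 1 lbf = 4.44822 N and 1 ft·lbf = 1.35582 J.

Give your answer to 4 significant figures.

3.581×10⁴ ft·lbf

864.2 lbf × 4.44822 = 3844.15 N
1263 cm × 0.01 = 12.63 m
W = F × d = 3844.15 N × 12.63 m = 48551.6 J
48551.6 J ÷ (1.35582 J/ft·lbf) = 35809.8 ft·lbf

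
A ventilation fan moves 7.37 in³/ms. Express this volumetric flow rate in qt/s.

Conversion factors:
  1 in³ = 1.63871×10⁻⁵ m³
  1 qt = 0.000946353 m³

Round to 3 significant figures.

128 qt/s

7.37 in³/ms × 1.63871×10⁻⁵ m³/in³ ÷ 0.001 s/ms = 0.120773 m³/s
0.120773 m³/s ÷ 0.000946353 m³/qt = 127.619 qt/s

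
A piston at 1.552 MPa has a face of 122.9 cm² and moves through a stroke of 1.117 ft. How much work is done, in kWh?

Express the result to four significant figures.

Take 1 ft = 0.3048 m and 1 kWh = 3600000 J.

0.001804 kWh

1.552 MPa → 1.552×10⁶ Pa
122.9 cm² → 0.01229 m²
F = P × A = 1.552×10⁶ × 0.01229 = 19074.1 N
1.117 ft → 0.340462 m
W = F × d = 19074.1 × 0.340462 = 6494.01 J
In kWh: 6494.01 / 3600000 = 0.00180389 kWh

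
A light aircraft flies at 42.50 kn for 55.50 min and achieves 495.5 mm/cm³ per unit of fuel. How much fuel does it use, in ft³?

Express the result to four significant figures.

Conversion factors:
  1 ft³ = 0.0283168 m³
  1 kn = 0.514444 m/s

5.189 ft³

42.50 kn → 21.8639 m/s
55.50 min → 3330 s
d = v × t = 21.8639 × 3330 = 72806.8 m
495.5 mm/cm³ → 495500 m/m³
V = d / (distance per unit fuel) = 72806.8 / 495500 = 0.146936 m³
In ft³: 0.146936 / 0.0283168 = 5.189 ft³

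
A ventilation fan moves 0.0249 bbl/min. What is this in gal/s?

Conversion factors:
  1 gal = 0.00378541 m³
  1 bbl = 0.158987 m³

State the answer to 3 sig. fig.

0.0249 bbl/min × 0.158987 m³/bbl ÷ 60 s/min = 6.59796×10⁻⁵ m³/s
6.59796×10⁻⁵ m³/s ÷ 0.00378541 m³/gal = 0.01743 gal/s

0.0174 gal/s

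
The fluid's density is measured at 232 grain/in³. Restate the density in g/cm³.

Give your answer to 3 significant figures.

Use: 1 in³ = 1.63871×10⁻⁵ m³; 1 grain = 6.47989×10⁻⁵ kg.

232 grain/in³ × 6.47989×10⁻⁵ kg/grain ÷ 1.63871×10⁻⁵ m³/in³ = 917.389 kg/m³
917.389 kg/m³ ÷ 0.001 kg/g × 10⁻⁶ m³/cm³ = 0.917389 g/cm³

0.917 g/cm³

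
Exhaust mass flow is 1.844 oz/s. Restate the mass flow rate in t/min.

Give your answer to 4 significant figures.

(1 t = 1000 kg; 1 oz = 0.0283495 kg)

1.844 oz/s × 0.0283495 kg/oz = 0.0522765 kg/s
0.0522765 kg/s ÷ 1000 kg/t × 60 s/min = 0.00313659 t/min

0.003137 t/min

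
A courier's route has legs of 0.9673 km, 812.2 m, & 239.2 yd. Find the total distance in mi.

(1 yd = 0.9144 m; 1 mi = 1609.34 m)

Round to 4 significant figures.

0.9673 km × 1000 = 967.3 m
812.2 m (already m)
239.2 yd × 0.9144 = 218.724 m
Combined: 967.3 + 812.2 + 218.724 = 1998.22 m
In mi: 1998.22 / 1609.34 = 1.24164 mi

1.242 mi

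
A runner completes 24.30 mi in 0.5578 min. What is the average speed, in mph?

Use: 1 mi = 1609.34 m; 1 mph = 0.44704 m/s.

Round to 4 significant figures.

2614 mph

24.30 mi × 1609.34 → 39107 m
0.5578 min × 60 → 33.468 s
v = d / t = 39107 m / 33.468 s = 1168.49 m/s
1168.49 m/s ÷ (0.44704 m/s/mph) = 2613.84 mph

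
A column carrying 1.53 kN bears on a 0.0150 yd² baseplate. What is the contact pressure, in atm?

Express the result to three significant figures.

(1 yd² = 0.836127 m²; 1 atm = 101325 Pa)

1.53 kN × 1000 → 1530 N
0.0150 yd² × 0.836127 → 0.0125419 m²
P = F / A = 1530 N / 0.0125419 m² = 121991 Pa
121991 Pa ÷ (101325 Pa/atm) = 1.20396 atm

1.20 atm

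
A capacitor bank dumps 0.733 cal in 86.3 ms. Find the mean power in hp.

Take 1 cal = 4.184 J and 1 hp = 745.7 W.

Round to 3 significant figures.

0.0477 hp

0.733 cal × 4.184 → 3.06687 J
86.3 ms × 0.001 → 0.0863 s
P = E / t = 3.06687 J / 0.0863 s = 35.5373 W
35.5373 W ÷ (745.7 W/hp) = 0.0476563 hp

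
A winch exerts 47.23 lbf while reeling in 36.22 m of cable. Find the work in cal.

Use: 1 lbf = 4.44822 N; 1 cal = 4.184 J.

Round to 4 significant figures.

47.23 lbf × 4.44822 → 210.089 N
W = F × d = 210.089 N × 36.22 m = 7609.42 J
7609.42 J ÷ (4.184 J/cal) = 1818.7 cal

1819 cal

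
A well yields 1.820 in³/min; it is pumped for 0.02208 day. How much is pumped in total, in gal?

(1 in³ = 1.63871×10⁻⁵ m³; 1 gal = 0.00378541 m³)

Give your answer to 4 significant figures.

0.2505 gal

1.820 in³/min → 4.97075×10⁻⁷ m³/s
0.02208 day → 1907.71 s
V = Q × t = 4.97075×10⁻⁷ × 1907.71 = 9.48275×10⁻⁴ m³
In gal: 9.48275×10⁻⁴ / 0.00378541 = 0.250508 gal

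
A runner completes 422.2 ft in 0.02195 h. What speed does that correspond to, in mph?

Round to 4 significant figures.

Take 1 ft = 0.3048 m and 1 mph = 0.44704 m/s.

3.643 mph

422.2 ft × 0.3048 = 128.687 m
0.02195 h × 3600 = 79.02 s
v = d / t = 128.687 m / 79.02 s = 1.62854 m/s
1.62854 m/s ÷ (0.44704 m/s/mph) = 3.64294 mph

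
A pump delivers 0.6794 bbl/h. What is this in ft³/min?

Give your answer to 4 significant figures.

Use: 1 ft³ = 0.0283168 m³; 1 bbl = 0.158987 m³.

0.06358 ft³/min

0.6794 bbl/h × 0.158987 m³/bbl ÷ 3600 s/h = 3.00044×10⁻⁵ m³/s
3.00044×10⁻⁵ m³/s ÷ 0.0283168 m³/ft³ × 60 s/min = 0.0635758 ft³/min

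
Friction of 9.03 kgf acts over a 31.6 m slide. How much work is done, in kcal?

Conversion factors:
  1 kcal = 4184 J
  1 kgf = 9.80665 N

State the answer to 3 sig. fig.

9.03 kgf × 9.80665 → 88.554 N
W = F × d = 88.554 N × 31.6 m = 2798.31 J
2798.31 J ÷ (4184 J/kcal) = 0.668812 kcal

0.669 kcal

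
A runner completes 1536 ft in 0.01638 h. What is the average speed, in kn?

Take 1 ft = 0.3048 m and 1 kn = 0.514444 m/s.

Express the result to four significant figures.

15.43 kn

1536 ft × 0.3048 → 468.173 m
0.01638 h × 3600 → 58.968 s
v = d / t = 468.173 m / 58.968 s = 7.93944 m/s
7.93944 m/s ÷ (0.514444 m/s/kn) = 15.4331 kn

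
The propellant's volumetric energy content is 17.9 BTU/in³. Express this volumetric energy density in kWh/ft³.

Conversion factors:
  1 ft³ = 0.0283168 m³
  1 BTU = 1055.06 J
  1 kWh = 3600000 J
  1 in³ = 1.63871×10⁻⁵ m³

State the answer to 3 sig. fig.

9.07 kWh/ft³

17.9 BTU/in³ × 1055.06 J/BTU ÷ 1.63871×10⁻⁵ m³/in³ = 1.15247×10⁹ J/m³
1.15247×10⁹ J/m³ ÷ 3600000 J/kWh × 0.0283168 m³/ft³ = 9.06507 kWh/ft³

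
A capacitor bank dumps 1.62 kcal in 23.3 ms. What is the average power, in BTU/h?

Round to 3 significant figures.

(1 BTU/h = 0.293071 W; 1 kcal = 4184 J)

9.93×10⁵ BTU/h

1.62 kcal × 4184 → 6778.08 J
23.3 ms × 0.001 → 0.0233 s
P = E / t = 6778.08 J / 0.0233 s = 290905 W
290905 W ÷ (0.293071 W/BTU/h) = 992609 BTU/h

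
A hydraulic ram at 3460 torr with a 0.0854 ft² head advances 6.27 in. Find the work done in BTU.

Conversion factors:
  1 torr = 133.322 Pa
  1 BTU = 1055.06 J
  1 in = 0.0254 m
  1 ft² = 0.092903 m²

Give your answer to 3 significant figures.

3460 torr → 461294 Pa
0.0854 ft² → 0.00793392 m²
F = P × A = 461294 × 0.00793392 = 3659.87 N
6.27 in → 0.159258 m
W = F × d = 3659.87 × 0.159258 = 582.864 J
In BTU: 582.864 / 1055.06 = 0.552446 BTU

0.552 BTU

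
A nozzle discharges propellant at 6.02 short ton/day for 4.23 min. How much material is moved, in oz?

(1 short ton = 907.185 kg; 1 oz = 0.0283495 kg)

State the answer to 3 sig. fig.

566 oz

6.02 short ton/day → 0.063209 kg/s
4.23 min → 253.8 s
m = ṁ × t = 0.063209 × 253.8 = 16.0424 kg
In oz: 16.0424 / 0.0283495 = 565.879 oz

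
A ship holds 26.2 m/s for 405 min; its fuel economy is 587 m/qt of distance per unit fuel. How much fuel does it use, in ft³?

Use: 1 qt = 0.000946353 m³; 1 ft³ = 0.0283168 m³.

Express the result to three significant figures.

405 min → 24300 s
d = v × t = 26.2 × 24300 = 636660 m
587 m/qt → 620276 m/m³
V = d / (distance per unit fuel) = 636660 / 620276 = 1.02641 m³
In ft³: 1.02641 / 0.0283168 = 36.2474 ft³

36.2 ft³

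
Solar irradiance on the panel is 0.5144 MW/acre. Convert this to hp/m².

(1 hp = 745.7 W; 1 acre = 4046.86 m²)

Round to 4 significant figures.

0.1705 hp/m²

0.5144 MW/acre × 1000000 W/MW ÷ 4046.86 m²/acre = 127.111 W/m²
127.111 W/m² ÷ 745.7 W/hp = 0.170459 hp/m²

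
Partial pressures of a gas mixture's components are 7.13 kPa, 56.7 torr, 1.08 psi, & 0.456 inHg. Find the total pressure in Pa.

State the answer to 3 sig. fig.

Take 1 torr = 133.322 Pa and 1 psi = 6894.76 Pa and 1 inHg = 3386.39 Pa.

2.37×10⁴ Pa

7.13 kPa × 1000 → 7130 Pa
56.7 torr × 133.322 → 7559.36 Pa
1.08 psi × 6894.76 → 7446.34 Pa
0.456 inHg × 3386.39 → 1544.19 Pa
Total: 7130 + 7559.36 + 7446.34 + 1544.19 = 23679.9 Pa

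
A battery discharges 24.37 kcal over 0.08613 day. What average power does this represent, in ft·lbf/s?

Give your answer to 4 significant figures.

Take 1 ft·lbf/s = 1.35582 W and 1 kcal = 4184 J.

24.37 kcal × 4184 = 101964 J
0.08613 day × 86400 = 7441.63 s
P = E / t = 101964 J / 7441.63 s = 13.7018 W
13.7018 W ÷ (1.35582 W/ft·lbf/s) = 10.1059 ft·lbf/s

10.11 ft·lbf/s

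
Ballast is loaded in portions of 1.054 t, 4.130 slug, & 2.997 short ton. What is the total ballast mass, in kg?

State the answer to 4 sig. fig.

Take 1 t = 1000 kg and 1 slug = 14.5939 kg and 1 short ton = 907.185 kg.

1.054 t × 1000 = 1054 kg
4.130 slug × 14.5939 = 60.2728 kg
2.997 short ton × 907.185 = 2718.83 kg
Combined: 1054 + 60.2728 + 2718.83 = 3833.1 kg

3833 kg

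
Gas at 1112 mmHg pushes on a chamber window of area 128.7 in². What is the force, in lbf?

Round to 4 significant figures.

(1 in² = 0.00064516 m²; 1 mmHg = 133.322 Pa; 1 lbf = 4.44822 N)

2767 lbf

1112 mmHg × 133.322 → 148254 Pa
128.7 in² × 0.00064516 → 0.0830321 m²
F = P × A = 148254 Pa × 0.0830321 m² = 12309.8 N
12309.8 N ÷ (4.44822 N/lbf) = 2767.35 lbf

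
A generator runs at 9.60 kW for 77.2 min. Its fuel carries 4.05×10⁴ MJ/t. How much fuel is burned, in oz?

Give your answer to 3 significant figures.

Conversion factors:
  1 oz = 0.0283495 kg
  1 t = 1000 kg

38.7 oz

9.60 kW → 9600 W
77.2 min → 4632 s
E = P × t = 9600 × 4632 = 4.44672×10⁷ J
4.05×10⁴ MJ/t → 4.05×10⁷ J/kg
m = E / e_s = 4.44672×10⁷ / 4.05×10⁷ = 1.09796 kg
In oz: 1.09796 / 0.0283495 = 38.7294 oz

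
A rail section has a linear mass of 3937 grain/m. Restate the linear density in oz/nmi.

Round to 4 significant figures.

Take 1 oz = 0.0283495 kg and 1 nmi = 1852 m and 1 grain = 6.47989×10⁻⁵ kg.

1.667×10⁴ oz/nmi

3937 grain/m × 6.47989×10⁻⁵ kg/grain = 0.255113 kg/m
0.255113 kg/m ÷ 0.0283495 kg/oz × 1852 m/nmi = 16665.9 oz/nmi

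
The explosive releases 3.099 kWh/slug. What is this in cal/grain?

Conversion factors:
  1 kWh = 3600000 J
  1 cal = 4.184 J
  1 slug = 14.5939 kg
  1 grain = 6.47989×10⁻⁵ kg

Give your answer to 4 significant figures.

3.099 kWh/slug × 3600000 J/kWh ÷ 14.5939 kg/slug = 764456 J/kg
764456 J/kg ÷ 4.184 J/cal × 6.47989×10⁻⁵ kg/grain = 11.8394 cal/grain

11.84 cal/grain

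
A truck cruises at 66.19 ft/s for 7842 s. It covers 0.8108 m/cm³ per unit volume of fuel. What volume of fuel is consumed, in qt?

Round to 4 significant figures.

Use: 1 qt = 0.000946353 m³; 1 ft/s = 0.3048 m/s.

66.19 ft/s → 20.1747 m/s
d = v × t = 20.1747 × 7842 = 158210 m
0.8108 m/cm³ → 810800 m/m³
V = d / (distance per unit fuel) = 158210 / 810800 = 0.195128 m³
In qt: 0.195128 / 0.000946353 = 206.189 qt

206.2 qt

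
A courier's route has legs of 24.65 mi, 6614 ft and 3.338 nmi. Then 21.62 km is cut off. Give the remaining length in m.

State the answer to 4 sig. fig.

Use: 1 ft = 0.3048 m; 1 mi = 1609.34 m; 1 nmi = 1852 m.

24.65 mi × 1609.34 = 39670.2 m
6614 ft × 0.3048 = 2015.95 m
3.338 nmi × 1852 = 6181.98 m
21.62 km × 1000 = 21620 m
Sum: 39670.2 + 2015.95 + 6181.98 − 21620 = 26248.1 m

2.625×10⁴ m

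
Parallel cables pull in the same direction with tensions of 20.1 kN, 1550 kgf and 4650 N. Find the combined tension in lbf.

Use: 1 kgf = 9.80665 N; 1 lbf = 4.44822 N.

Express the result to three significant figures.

8980 lbf

20.1 kN × 1000 = 20100 N
1550 kgf × 9.80665 = 15200.3 N
4650 N (already N)
Total: 20100 + 15200.3 + 4650 = 39950.3 N
In lbf: 39950.3 / 4.44822 = 8981.19 lbf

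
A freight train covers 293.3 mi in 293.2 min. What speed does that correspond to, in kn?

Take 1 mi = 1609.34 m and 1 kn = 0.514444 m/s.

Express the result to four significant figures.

293.3 mi × 1609.34 = 472019 m
293.2 min × 60 = 17592 s
v = d / t = 472019 m / 17592 s = 26.8315 m/s
26.8315 m/s ÷ (0.514444 m/s/kn) = 52.1563 kn

52.16 kn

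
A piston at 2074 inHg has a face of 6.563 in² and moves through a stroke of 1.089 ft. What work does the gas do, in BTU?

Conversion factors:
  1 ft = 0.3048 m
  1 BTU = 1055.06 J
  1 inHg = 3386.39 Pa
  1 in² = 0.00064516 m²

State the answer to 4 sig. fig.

2074 inHg → 7.02337×10⁶ Pa
6.563 in² → 0.00423419 m²
F = P × A = 7.02337×10⁶ × 0.00423419 = 29738.3 N
1.089 ft → 0.331927 m
W = F × d = 29738.3 × 0.331927 = 9870.94 J
In BTU: 9870.94 / 1055.06 = 9.35581 BTU

9.356 BTU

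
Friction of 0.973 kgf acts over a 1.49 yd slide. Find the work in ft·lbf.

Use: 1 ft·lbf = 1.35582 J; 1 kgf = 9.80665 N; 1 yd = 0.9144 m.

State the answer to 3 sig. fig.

0.973 kgf × 9.80665 = 9.54187 N
1.49 yd × 0.9144 = 1.36246 m
W = F × d = 9.54187 N × 1.36246 m = 13.0004 J
13.0004 J ÷ (1.35582 J/ft·lbf) = 9.58859 ft·lbf

9.59 ft·lbf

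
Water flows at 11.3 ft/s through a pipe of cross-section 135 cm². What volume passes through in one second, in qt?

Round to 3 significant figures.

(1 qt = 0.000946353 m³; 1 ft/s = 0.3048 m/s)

11.3 ft/s × 0.3048 → 3.44424 m/s
135 cm² × 0.0001 → 0.0135 m²
V = v × A × t = 3.44424 m/s × 0.0135 m² × 1 s = 0.0464972 m³
0.0464972 m³ ÷ (0.000946353 m³/qt) = 49.133 qt

49.1 qt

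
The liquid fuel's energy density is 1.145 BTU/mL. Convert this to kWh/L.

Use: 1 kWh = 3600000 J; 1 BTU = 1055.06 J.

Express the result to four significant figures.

1.145 BTU/mL × 1055.06 J/BTU ÷ 10⁻⁶ m³/mL = 1.20804×10⁹ J/m³
1.20804×10⁹ J/m³ ÷ 3600000 J/kWh × 0.001 m³/L = 0.335567 kWh/L

0.3356 kWh/L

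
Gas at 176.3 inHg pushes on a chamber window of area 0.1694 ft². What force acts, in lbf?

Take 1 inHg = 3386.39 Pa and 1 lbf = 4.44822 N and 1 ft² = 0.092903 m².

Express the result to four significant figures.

176.3 inHg × 3386.39 = 597021 Pa
0.1694 ft² × 0.092903 = 0.0157378 m²
F = P × A = 597021 Pa × 0.0157378 m² = 9395.8 N
9395.8 N ÷ (4.44822 N/lbf) = 2112.26 lbf

2112 lbf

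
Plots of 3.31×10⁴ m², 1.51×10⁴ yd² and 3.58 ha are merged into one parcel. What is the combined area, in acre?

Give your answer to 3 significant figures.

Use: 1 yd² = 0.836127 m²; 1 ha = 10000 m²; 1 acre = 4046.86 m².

20.1 acre

3.31×10⁴ m² (already m²)
1.51×10⁴ yd² × 0.836127 = 12625.5 m²
3.58 ha × 10000 = 35800 m²
Total: 33100 + 12625.5 + 35800 = 81525.5 m²
In acre: 81525.5 / 4046.86 = 20.1454 acre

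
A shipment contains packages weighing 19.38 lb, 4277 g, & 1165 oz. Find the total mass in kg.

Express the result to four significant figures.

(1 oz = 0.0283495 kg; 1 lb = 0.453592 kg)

46.09 kg

19.38 lb × 0.453592 = 8.79061 kg
4277 g × 0.001 = 4.277 kg
1165 oz × 0.0283495 = 33.0272 kg
Total: 8.79061 + 4.277 + 33.0272 = 46.0948 kg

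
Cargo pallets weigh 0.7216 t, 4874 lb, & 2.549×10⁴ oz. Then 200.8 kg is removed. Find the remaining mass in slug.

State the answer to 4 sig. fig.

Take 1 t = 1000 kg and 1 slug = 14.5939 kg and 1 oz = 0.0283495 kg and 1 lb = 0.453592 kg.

0.7216 t × 1000 = 721.6 kg
4874 lb × 0.453592 = 2210.81 kg
2.549×10⁴ oz × 0.0283495 = 722.629 kg
200.8 kg (already kg)
Net: 721.6 + 2210.81 + 722.629 − 200.8 = 3454.24 kg
In slug: 3454.24 / 14.5939 = 236.691 slug

236.7 slug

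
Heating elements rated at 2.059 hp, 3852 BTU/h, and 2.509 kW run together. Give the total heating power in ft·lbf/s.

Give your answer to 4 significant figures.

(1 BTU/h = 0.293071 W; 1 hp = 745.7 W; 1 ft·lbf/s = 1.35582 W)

3816 ft·lbf/s

2.059 hp × 745.7 → 1535.4 W
3852 BTU/h × 0.293071 → 1128.91 W
2.509 kW × 1000 → 2509 W
Combined: 1535.4 + 1128.91 + 2509 = 5173.31 W
In ft·lbf/s: 5173.31 / 1.35582 = 3815.63 ft·lbf/s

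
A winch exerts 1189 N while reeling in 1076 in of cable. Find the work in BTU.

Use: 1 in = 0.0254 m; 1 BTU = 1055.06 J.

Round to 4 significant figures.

30.80 BTU

1076 in × 0.0254 → 27.3304 m
W = F × d = 1189 N × 27.3304 m = 32495.8 J
32495.8 J ÷ (1055.06 J/BTU) = 30.8 BTU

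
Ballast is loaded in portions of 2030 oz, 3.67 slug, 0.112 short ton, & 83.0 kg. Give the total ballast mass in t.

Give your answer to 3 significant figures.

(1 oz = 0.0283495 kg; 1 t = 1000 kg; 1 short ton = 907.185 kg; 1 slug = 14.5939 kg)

2030 oz × 0.0283495 = 57.5495 kg
3.67 slug × 14.5939 = 53.5596 kg
0.112 short ton × 907.185 = 101.605 kg
83.0 kg (already kg)
Total: 57.5495 + 53.5596 + 101.605 + 83 = 295.714 kg
In t: 295.714 / 1000 = 0.295714 t

0.296 t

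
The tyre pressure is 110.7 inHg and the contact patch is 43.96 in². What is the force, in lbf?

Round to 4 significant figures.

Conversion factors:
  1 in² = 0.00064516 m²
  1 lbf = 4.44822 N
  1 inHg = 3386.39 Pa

110.7 inHg × 3386.39 = 374873 Pa
43.96 in² × 0.00064516 = 0.0283612 m²
F = P × A = 374873 Pa × 0.0283612 m² = 10631.8 N
10631.8 N ÷ (4.44822 N/lbf) = 2390.12 lbf

2390 lbf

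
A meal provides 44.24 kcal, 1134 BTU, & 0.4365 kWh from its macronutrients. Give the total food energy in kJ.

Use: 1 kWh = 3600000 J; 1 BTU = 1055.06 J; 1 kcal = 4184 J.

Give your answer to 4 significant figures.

44.24 kcal × 4184 = 185100 J
1134 BTU × 1055.06 = 1.19644×10⁶ J
0.4365 kWh × 3600000 = 1.5714×10⁶ J
Combined: 185100 + 1.19644×10⁶ + 1.5714×10⁶ = 2.95294×10⁶ J
In kJ: 2.95294×10⁶ / 1000 = 2952.94 kJ

2953 kJ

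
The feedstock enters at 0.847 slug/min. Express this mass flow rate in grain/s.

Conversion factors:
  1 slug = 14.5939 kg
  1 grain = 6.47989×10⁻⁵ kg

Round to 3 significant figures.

3180 grain/s

0.847 slug/min × 14.5939 kg/slug ÷ 60 s/min = 0.206017 kg/s
0.206017 kg/s ÷ 6.47989×10⁻⁵ kg/grain = 3179.33 grain/s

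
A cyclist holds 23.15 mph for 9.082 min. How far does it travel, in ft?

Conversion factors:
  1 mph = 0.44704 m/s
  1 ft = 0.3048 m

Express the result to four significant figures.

1.850×10⁴ ft

23.15 mph × 0.44704 → 10.349 m/s
9.082 min × 60 → 544.92 s
d = v × t = 10.349 m/s × 544.92 s = 5639.38 m
5639.38 m ÷ (0.3048 m/ft) = 18501.9 ft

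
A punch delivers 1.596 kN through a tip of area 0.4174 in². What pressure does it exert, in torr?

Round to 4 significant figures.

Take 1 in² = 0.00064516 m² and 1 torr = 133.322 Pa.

4.445×10⁴ torr

1.596 kN × 1000 → 1596 N
0.4174 in² × 0.00064516 → 2.6929×10⁻⁴ m²
P = F / A = 1596 N / 2.6929×10⁻⁴ m² = 5.9267×10⁶ Pa
5.9267×10⁶ Pa ÷ (133.322 Pa/torr) = 44454 torr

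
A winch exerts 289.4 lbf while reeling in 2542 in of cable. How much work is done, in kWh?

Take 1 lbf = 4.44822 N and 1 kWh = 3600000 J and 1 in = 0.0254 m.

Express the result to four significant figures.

289.4 lbf × 4.44822 = 1287.31 N
2542 in × 0.0254 = 64.5668 m
W = F × d = 1287.31 N × 64.5668 m = 83117.5 J
83117.5 J ÷ (3600000 J/kWh) = 0.0230882 kWh

0.02309 kWh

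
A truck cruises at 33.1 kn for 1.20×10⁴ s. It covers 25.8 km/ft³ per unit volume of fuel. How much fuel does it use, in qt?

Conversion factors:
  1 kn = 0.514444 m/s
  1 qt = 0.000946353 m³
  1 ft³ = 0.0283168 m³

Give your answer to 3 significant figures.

33.1 kn → 17.0281 m/s
d = v × t = 17.0281 × 12000 = 204337 m
25.8 km/ft³ → 911120 m/m³
V = d / (distance per unit fuel) = 204337 / 911120 = 0.22427 m³
In qt: 0.22427 / 0.000946353 = 236.983 qt

237 qt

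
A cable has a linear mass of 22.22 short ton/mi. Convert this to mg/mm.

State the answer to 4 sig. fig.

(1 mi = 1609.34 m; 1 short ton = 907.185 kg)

22.22 short ton/mi × 907.185 kg/short ton ÷ 1609.34 m/mi = 12.5254 kg/m
12.5254 kg/m ÷ 10⁻⁶ kg/mg × 0.001 m/mm = 12525.4 mg/mm

1.253×10⁴ mg/mm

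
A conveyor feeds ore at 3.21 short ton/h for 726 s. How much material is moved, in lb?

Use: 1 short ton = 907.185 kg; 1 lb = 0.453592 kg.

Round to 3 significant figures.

3.21 short ton/h → 0.808907 kg/s
m = ṁ × t = 0.808907 × 726 = 587.266 kg
In lb: 587.266 / 0.453592 = 1294.7 lb

1290 lb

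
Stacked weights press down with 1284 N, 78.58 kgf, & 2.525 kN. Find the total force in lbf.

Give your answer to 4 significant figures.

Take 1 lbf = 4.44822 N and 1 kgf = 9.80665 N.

1284 N (already N)
78.58 kgf × 9.80665 → 770.607 N
2.525 kN × 1000 → 2525 N
Total: 1284 + 770.607 + 2525 = 4579.61 N
In lbf: 4579.61 / 4.44822 = 1029.54 lbf

1030 lbf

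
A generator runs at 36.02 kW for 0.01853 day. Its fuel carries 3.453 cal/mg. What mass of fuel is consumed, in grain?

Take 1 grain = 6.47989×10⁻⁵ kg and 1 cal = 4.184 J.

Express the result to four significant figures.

6.160×10⁴ grain

36.02 kW → 36020 W
0.01853 day → 1600.99 s
E = P × t = 36020 × 1600.99 = 5.76677×10⁷ J
3.453 cal/mg → 1.44474×10⁷ J/kg
m = E / e_s = 5.76677×10⁷ / 1.44474×10⁷ = 3.99156 kg
In grain: 3.99156 / 6.47989×10⁻⁵ = 61599.2 grain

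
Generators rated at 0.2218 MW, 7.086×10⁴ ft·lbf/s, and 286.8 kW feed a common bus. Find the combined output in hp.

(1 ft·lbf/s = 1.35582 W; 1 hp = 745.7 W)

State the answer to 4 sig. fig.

0.2218 MW × 1000000 = 221800 W
7.086×10⁴ ft·lbf/s × 1.35582 = 96073.4 W
286.8 kW × 1000 = 286800 W
Sum: 221800 + 96073.4 + 286800 = 604673 W
In hp: 604673 / 745.7 = 810.88 hp

810.9 hp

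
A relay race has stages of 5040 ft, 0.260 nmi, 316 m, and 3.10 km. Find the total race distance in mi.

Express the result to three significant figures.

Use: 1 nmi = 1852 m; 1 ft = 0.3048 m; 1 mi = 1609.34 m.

5040 ft × 0.3048 → 1536.19 m
0.260 nmi × 1852 → 481.52 m
316 m (already m)
3.10 km × 1000 → 3100 m
Total: 1536.19 + 481.52 + 316 + 3100 = 5433.71 m
In mi: 5433.71 / 1609.34 = 3.37636 mi

3.38 mi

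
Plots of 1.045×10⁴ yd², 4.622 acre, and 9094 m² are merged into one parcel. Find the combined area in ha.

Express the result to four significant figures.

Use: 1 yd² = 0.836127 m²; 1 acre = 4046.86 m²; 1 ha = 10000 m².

1.045×10⁴ yd² × 0.836127 = 8737.53 m²
4.622 acre × 4046.86 = 18704.6 m²
9094 m² (already m²)
Sum: 8737.53 + 18704.6 + 9094 = 36536.1 m²
In ha: 36536.1 / 10000 = 3.65361 ha

3.654 ha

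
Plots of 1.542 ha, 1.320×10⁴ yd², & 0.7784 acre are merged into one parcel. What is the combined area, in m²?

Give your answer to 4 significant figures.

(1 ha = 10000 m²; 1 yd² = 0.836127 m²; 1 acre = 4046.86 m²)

1.542 ha × 10000 → 15420 m²
1.320×10⁴ yd² × 0.836127 → 11036.9 m²
0.7784 acre × 4046.86 → 3150.08 m²
Total: 15420 + 11036.9 + 3150.08 = 29607 m²

2.961×10⁴ m²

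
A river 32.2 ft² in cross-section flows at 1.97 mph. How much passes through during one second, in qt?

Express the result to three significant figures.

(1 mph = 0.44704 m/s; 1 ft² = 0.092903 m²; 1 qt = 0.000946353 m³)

2780 qt

1.97 mph × 0.44704 → 0.880669 m/s
32.2 ft² × 0.092903 → 2.99148 m²
V = v × A × t = 0.880669 m/s × 2.99148 m² × 1 s = 2.6345 m³
2.6345 m³ ÷ (0.000946353 m³/qt) = 2783.84 qt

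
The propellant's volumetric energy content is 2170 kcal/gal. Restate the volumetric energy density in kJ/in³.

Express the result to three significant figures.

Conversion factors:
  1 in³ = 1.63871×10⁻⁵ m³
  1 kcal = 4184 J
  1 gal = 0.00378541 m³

39.3 kJ/in³

2170 kcal/gal × 4184 J/kcal ÷ 0.00378541 m³/gal = 2.39849×10⁹ J/m³
2.39849×10⁹ J/m³ ÷ 1000 J/kJ × 1.63871×10⁻⁵ m³/in³ = 39.3043 kJ/in³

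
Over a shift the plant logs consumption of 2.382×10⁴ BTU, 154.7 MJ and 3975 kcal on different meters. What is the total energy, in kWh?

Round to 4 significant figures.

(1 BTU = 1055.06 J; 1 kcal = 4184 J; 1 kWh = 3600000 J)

54.57 kWh

2.382×10⁴ BTU × 1055.06 → 2.51315×10⁷ J
154.7 MJ × 1000000 → 1.547×10⁸ J
3975 kcal × 4184 → 1.66314×10⁷ J
Total: 2.51315×10⁷ + 1.547×10⁸ + 1.66314×10⁷ = 1.96463×10⁸ J
In kWh: 1.96463×10⁸ / 3600000 = 54.5731 kWh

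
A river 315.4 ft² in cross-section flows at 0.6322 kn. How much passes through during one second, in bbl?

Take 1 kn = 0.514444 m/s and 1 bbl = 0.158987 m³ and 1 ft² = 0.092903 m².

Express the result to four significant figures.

59.94 bbl

0.6322 kn × 0.514444 → 0.325231 m/s
315.4 ft² × 0.092903 → 29.3016 m²
V = v × A × t = 0.325231 m/s × 29.3016 m² × 1 s = 9.52979 m³
9.52979 m³ ÷ (0.158987 m³/bbl) = 59.9407 bbl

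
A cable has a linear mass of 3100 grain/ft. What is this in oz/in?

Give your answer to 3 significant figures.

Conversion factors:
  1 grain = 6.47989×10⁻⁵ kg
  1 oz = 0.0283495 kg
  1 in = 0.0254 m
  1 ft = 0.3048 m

3100 grain/ft × 6.47989×10⁻⁵ kg/grain ÷ 0.3048 m/ft = 0.659044 kg/m
0.659044 kg/m ÷ 0.0283495 kg/oz × 0.0254 m/in = 0.590477 oz/in

0.590 oz/in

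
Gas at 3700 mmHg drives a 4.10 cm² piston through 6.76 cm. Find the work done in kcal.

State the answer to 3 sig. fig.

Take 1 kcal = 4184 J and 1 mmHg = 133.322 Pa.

3700 mmHg → 493291 Pa
4.10 cm² → 4.1×10⁻⁴ m²
F = P × A = 493291 × 4.1×10⁻⁴ = 202.249 N
6.76 cm → 0.0676 m
W = F × d = 202.249 × 0.0676 = 13.672 J
In kcal: 13.672 / 4184 = 0.00326769 kcal

0.00327 kcal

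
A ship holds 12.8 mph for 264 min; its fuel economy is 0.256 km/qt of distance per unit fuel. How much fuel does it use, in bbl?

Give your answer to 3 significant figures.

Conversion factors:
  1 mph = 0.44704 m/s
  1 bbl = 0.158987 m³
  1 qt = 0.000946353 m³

12.8 mph → 5.72211 m/s
264 min → 15840 s
d = v × t = 5.72211 × 15840 = 90638.2 m
0.256 km/qt → 270512 m/m³
V = d / (distance per unit fuel) = 90638.2 / 270512 = 0.335062 m³
In bbl: 0.335062 / 0.158987 = 2.10748 bbl

2.11 bbl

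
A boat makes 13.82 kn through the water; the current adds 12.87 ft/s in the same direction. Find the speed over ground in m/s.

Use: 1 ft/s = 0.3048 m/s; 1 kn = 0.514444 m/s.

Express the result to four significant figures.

11.03 m/s

13.82 kn × 0.514444 = 7.10962 m/s
12.87 ft/s × 0.3048 = 3.92278 m/s
Combined: 7.10962 + 3.92278 = 11.0324 m/s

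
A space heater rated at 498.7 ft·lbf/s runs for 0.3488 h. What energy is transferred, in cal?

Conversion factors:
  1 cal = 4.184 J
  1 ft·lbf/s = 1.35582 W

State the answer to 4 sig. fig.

2.029×10⁵ cal

498.7 ft·lbf/s × 1.35582 = 676.147 W
0.3488 h × 3600 = 1255.68 s
E = P × t = 676.147 W × 1255.68 s = 849024 J
849024 J ÷ (4.184 J/cal) = 202922 cal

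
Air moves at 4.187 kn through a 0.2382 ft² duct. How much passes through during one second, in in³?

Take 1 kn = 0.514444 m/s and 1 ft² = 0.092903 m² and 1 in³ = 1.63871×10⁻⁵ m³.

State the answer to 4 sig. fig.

4.187 kn × 0.514444 → 2.15398 m/s
0.2382 ft² × 0.092903 → 0.0221295 m²
V = v × A × t = 2.15398 m/s × 0.0221295 m² × 1 s = 0.0476665 m³
0.0476665 m³ ÷ (1.63871×10⁻⁵ m³/in³) = 2908.78 in³

2909 in³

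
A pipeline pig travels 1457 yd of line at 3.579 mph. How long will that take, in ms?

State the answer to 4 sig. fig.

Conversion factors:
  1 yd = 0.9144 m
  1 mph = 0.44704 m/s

1457 yd × 0.9144 → 1332.28 m
3.579 mph × 0.44704 → 1.59996 m/s
t = d / v = 1332.28 m / 1.59996 m/s = 832.696 s
832.696 s ÷ (0.001 s/ms) = 832696 ms

8.327×10⁵ ms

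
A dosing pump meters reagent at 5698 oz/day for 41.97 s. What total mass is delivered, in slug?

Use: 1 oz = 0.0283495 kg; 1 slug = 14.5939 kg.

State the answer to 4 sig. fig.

5698 oz/day → 0.00186962 kg/s
m = ṁ × t = 0.00186962 × 41.97 = 0.078468 kg
In slug: 0.078468 / 14.5939 = 0.00537677 slug

0.005377 slug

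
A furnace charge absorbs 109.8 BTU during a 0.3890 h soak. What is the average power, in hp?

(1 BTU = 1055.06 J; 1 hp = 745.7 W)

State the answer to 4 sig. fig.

109.8 BTU × 1055.06 = 115846 J
0.3890 h × 3600 = 1400.4 s
P = E / t = 115846 J / 1400.4 s = 82.7235 W
82.7235 W ÷ (745.7 W/hp) = 0.110934 hp

0.1109 hp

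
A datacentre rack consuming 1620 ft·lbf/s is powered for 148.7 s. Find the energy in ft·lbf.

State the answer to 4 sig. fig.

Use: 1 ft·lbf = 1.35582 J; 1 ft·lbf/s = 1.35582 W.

1620 ft·lbf/s × 1.35582 = 2196.43 W
E = P × t = 2196.43 W × 148.7 s = 326609 J
326609 J ÷ (1.35582 J/ft·lbf) = 240894 ft·lbf

2.409×10⁵ ft·lbf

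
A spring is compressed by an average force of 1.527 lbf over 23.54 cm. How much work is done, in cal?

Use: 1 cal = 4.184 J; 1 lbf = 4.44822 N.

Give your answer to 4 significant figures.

0.3822 cal

1.527 lbf × 4.44822 → 6.79243 N
23.54 cm × 0.01 → 0.2354 m
W = F × d = 6.79243 N × 0.2354 m = 1.59894 J
1.59894 J ÷ (4.184 J/cal) = 0.382156 cal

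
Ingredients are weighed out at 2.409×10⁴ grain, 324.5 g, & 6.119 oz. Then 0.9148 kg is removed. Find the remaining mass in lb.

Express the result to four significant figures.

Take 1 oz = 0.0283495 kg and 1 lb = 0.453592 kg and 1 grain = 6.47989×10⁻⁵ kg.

2.522 lb

2.409×10⁴ grain × 6.47989×10⁻⁵ → 1.56101 kg
324.5 g × 0.001 → 0.3245 kg
6.119 oz × 0.0283495 → 0.173471 kg
0.9148 kg (already kg)
Net: 1.56101 + 0.3245 + 0.173471 − 0.9148 = 1.14418 kg
In lb: 1.14418 / 0.453592 = 2.52249 lb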